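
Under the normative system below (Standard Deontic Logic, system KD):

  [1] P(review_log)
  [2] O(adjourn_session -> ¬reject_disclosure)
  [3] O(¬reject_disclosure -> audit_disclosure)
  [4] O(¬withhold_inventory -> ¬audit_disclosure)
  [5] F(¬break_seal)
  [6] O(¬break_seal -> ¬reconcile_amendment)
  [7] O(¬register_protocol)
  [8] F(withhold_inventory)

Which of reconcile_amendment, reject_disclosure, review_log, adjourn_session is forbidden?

Premise 8 is F(withhold_inventory), i.e. O(¬withhold_inventory).
From O(¬withhold_inventory) and premise 4, O(¬withhold_inventory -> ¬audit_disclosure), we obtain O(¬audit_disclosure).
Premise 3 is O(¬reject_disclosure -> audit_disclosure); contrapositively O(¬audit_disclosure -> reject_disclosure). Since O(¬audit_disclosure) holds, K gives O(reject_disclosure).
The contrapositive of premise 2 (O(adjourn_session -> ¬reject_disclosure)) is O(reject_disclosure -> ¬adjourn_session), and O(reject_disclosure) is already established, so O(¬adjourn_session).
So O(¬adjourn_session) holds, i.e. adjourn_session is forbidden. None of the other listed options is forbidden under the premises.

adjourn_session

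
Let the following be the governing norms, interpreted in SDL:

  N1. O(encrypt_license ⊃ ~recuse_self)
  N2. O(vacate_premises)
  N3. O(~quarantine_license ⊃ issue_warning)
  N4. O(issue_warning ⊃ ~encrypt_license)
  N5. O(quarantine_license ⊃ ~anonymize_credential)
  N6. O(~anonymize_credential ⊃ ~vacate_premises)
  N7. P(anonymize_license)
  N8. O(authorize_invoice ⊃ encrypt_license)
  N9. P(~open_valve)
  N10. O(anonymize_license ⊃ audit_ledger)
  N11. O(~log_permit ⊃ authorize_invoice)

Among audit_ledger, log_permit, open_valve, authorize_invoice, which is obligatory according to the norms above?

log_permit

From premise 2 we have O(vacate_premises).
Premise 6, O(~anonymize_credential ⊃ ~vacate_premises), contraposes to O(vacate_premises ⊃ anonymize_credential); with O(vacate_premises) we get O(anonymize_credential).
Premise 5 is O(quarantine_license ⊃ ~anonymize_credential); contrapositively O(anonymize_credential ⊃ ~quarantine_license). Since O(anonymize_credential) holds, K gives O(~quarantine_license).
Premise 3 is O(~quarantine_license ⊃ issue_warning); since O(~quarantine_license), deontic closure gives O(issue_warning).
Applying K to premise 4 (O(issue_warning ⊃ ~encrypt_license)) and O(issue_warning) yields O(~encrypt_license).
The contrapositive of premise 8 (O(authorize_invoice ⊃ encrypt_license)) is O(~encrypt_license ⊃ ~authorize_invoice), and O(~encrypt_license) is already established, so O(~authorize_invoice).
Premise 11, O(~log_permit ⊃ authorize_invoice), contraposes to O(~authorize_invoice ⊃ log_permit); with O(~authorize_invoice) we get O(log_permit).
So O(log_permit) holds — log_permit is obligatory. None of the other listed options is made obligatory by any chain of premises.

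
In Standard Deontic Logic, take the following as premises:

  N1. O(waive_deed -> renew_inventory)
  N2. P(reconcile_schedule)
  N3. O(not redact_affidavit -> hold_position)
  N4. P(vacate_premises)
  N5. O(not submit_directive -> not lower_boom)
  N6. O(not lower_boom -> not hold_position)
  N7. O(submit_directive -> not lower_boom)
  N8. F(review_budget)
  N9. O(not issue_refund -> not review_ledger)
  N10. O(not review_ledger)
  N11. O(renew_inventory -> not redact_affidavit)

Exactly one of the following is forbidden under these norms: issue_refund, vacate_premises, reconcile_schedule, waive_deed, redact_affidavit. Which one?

waive_deed

By case analysis on not submit_directive: premise 5 gives O(not submit_directive -> not lower_boom) and premise 7 gives O(submit_directive -> not lower_boom), so O(not lower_boom) either way.
From O(not lower_boom) and premise 6, O(not lower_boom -> not hold_position), we obtain O(not hold_position).
The contrapositive of premise 3 (O(not redact_affidavit -> hold_position)) is O(not hold_position -> redact_affidavit), and O(not hold_position) is already established, so O(redact_affidavit).
Premise 11, O(renew_inventory -> not redact_affidavit), contraposes to O(redact_affidavit -> not renew_inventory); with O(redact_affidavit) we get O(not renew_inventory).
Premise 1 is O(waive_deed -> renew_inventory); contrapositively O(not renew_inventory -> not waive_deed). Since O(not renew_inventory) holds, K gives O(not waive_deed).
So O(not waive_deed) holds, i.e. waive_deed is forbidden. None of the other listed options is forbidden under the premises.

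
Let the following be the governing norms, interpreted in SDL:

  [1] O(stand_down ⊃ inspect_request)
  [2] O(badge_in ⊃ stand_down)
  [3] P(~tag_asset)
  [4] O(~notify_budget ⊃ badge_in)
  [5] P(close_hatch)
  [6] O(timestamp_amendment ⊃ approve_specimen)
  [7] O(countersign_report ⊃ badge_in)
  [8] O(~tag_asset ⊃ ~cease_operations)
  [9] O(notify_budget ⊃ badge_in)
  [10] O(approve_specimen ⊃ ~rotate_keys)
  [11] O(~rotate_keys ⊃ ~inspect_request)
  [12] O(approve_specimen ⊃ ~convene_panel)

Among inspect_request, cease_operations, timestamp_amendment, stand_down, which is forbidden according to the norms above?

By case analysis on notify_budget: premise 9 gives O(notify_budget ⊃ badge_in) and premise 4 gives O(~notify_budget ⊃ badge_in), so O(badge_in) either way.
Premise 2 is O(badge_in ⊃ stand_down); since O(badge_in), deontic closure gives O(stand_down).
With premise 1, O(stand_down ⊃ inspect_request), the K-axiom yields O(inspect_request).
The contrapositive of premise 11 (O(~rotate_keys ⊃ ~inspect_request)) is O(inspect_request ⊃ rotate_keys), and O(inspect_request) is already established, so O(rotate_keys).
Premise 10 is O(approve_specimen ⊃ ~rotate_keys); contrapositively O(rotate_keys ⊃ ~approve_specimen). Since O(rotate_keys) holds, K gives O(~approve_specimen).
The contrapositive of premise 6 (O(timestamp_amendment ⊃ approve_specimen)) is O(~approve_specimen ⊃ ~timestamp_amendment), and O(~approve_specimen) is already established, so O(~timestamp_amendment).
So O(~timestamp_amendment) holds, i.e. timestamp_amendment is forbidden. None of the other listed options is forbidden under the premises.

timestamp_amendment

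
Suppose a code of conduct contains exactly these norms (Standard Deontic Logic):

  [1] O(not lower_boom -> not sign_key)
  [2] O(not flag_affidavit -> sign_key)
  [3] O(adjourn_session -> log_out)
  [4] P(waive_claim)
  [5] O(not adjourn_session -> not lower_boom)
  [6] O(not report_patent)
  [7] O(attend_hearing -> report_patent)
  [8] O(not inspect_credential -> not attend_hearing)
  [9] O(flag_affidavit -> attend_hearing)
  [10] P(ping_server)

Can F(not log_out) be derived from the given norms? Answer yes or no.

Yes

Premise 6 states O(not report_patent) outright.
The contrapositive of premise 7 (O(attend_hearing -> report_patent)) is O(not report_patent -> not attend_hearing), and O(not report_patent) is already established, so O(not attend_hearing).
Premise 9, O(flag_affidavit -> attend_hearing), contraposes to O(not attend_hearing -> not flag_affidavit); with O(not attend_hearing) we get O(not flag_affidavit).
With premise 2, O(not flag_affidavit -> sign_key), the K-axiom yields O(sign_key).
Premise 1, O(not lower_boom -> not sign_key), contraposes to O(sign_key -> lower_boom); with O(sign_key) we get O(lower_boom).
Premise 5 is O(not adjourn_session -> not lower_boom); contrapositively O(lower_boom -> adjourn_session). Since O(lower_boom) holds, K gives O(adjourn_session).
Applying K to premise 3 (O(adjourn_session -> log_out)) and O(adjourn_session) yields O(log_out).
Premises 4, 8, 10 do not contribute to this derivation.
So O(log_out) holds, i.e. F(not log_out). The claim follows.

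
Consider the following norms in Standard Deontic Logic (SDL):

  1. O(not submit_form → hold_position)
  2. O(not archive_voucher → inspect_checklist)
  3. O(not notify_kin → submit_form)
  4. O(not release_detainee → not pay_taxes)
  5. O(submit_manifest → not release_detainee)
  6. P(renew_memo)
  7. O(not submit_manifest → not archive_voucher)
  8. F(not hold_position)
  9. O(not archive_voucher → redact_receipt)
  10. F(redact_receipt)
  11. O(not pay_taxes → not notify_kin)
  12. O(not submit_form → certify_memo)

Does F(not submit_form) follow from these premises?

Premise 10, F(redact_receipt), is equivalent to O(not redact_receipt).
Premise 9, O(not archive_voucher → redact_receipt), contraposes to O(not redact_receipt → archive_voucher); with O(not redact_receipt) we get O(archive_voucher).
Premise 7, O(not submit_manifest → not archive_voucher), contraposes to O(archive_voucher → submit_manifest); with O(archive_voucher) we get O(submit_manifest).
Premise 5 is O(submit_manifest → not release_detainee); since O(submit_manifest), deontic closure gives O(not release_detainee).
From O(not release_detainee) and premise 4, O(not release_detainee → not pay_taxes), we obtain O(not pay_taxes).
With premise 11, O(not pay_taxes → not notify_kin), the K-axiom yields O(not notify_kin).
Applying K to premise 3 (O(not notify_kin → submit_form)) and O(not notify_kin) yields O(submit_form).
Premises 1, 2, 6, 8, 12 do not contribute to this derivation.
So O(submit_form) holds, i.e. F(not submit_form). The claim follows.

Yes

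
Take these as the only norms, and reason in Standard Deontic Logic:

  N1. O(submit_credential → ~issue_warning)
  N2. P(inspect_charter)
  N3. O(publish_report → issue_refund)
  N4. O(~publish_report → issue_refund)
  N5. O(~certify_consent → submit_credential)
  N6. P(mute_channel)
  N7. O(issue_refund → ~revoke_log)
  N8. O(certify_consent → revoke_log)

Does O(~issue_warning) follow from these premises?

Yes

By case analysis on publish_report: premise 3 gives O(publish_report → issue_refund) and premise 4 gives O(~publish_report → issue_refund), so O(issue_refund) either way.
Applying K to premise 7 (O(issue_refund → ~revoke_log)) and O(issue_refund) yields O(~revoke_log).
Premise 8 is O(certify_consent → revoke_log); contrapositively O(~revoke_log → ~certify_consent). Since O(~revoke_log) holds, K gives O(~certify_consent).
Applying K to premise 5 (O(~certify_consent → submit_credential)) and O(~certify_consent) yields O(submit_credential).
With premise 1, O(submit_credential → ~issue_warning), the K-axiom yields O(~issue_warning).
Premises 2, 6 do not contribute to this derivation.
So O(~issue_warning) follows.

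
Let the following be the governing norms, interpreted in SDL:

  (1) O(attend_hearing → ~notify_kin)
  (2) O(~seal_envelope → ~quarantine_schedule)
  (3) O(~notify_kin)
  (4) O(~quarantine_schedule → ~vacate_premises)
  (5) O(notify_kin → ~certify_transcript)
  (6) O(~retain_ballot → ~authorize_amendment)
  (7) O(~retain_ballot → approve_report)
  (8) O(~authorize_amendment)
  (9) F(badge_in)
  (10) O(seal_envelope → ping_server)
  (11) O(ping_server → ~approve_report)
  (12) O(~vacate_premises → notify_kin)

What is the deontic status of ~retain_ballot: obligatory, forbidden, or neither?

Premise 3 states O(~notify_kin) outright.
The contrapositive of premise 12 (O(~vacate_premises → notify_kin)) is O(~notify_kin → vacate_premises), and O(~notify_kin) is already established, so O(vacate_premises).
Premise 4 is O(~quarantine_schedule → ~vacate_premises); contrapositively O(vacate_premises → quarantine_schedule). Since O(vacate_premises) holds, K gives O(quarantine_schedule).
The contrapositive of premise 2 (O(~seal_envelope → ~quarantine_schedule)) is O(quarantine_schedule → seal_envelope), and O(quarantine_schedule) is already established, so O(seal_envelope).
Premise 10 is O(seal_envelope → ping_server); since O(seal_envelope), deontic closure gives O(ping_server).
From O(ping_server) and premise 11, O(ping_server → ~approve_report), we obtain O(~approve_report).
Premise 7, O(~retain_ballot → approve_report), contraposes to O(~approve_report → retain_ballot); with O(~approve_report) we get O(retain_ballot).
Premises 1, 5, 6, 8, 9 do not contribute to this derivation.
Thus O(retain_ballot), which is F(~retain_ballot): ~retain_ballot is forbidden.

Forbidden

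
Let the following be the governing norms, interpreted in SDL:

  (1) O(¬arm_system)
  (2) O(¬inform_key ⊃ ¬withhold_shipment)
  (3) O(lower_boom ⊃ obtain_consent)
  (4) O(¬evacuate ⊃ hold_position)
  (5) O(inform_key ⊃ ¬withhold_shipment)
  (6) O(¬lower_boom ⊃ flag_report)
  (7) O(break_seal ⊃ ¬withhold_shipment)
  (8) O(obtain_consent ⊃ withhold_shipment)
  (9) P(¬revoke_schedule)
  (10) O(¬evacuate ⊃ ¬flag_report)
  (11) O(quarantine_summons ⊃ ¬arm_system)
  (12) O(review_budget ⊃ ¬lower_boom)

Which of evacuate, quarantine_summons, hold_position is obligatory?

By case analysis on inform_key: premise 5 gives O(inform_key ⊃ ¬withhold_shipment) and premise 2 gives O(¬inform_key ⊃ ¬withhold_shipment), so O(¬withhold_shipment) either way.
The contrapositive of premise 8 (O(obtain_consent ⊃ withhold_shipment)) is O(¬withhold_shipment ⊃ ¬obtain_consent), and O(¬withhold_shipment) is already established, so O(¬obtain_consent).
The contrapositive of premise 3 (O(lower_boom ⊃ obtain_consent)) is O(¬obtain_consent ⊃ ¬lower_boom), and O(¬obtain_consent) is already established, so O(¬lower_boom).
Applying K to premise 6 (O(¬lower_boom ⊃ flag_report)) and O(¬lower_boom) yields O(flag_report).
The contrapositive of premise 10 (O(¬evacuate ⊃ ¬flag_report)) is O(flag_report ⊃ evacuate), and O(flag_report) is already established, so O(evacuate).
So O(evacuate) holds — evacuate is obligatory. None of the other listed options is made obligatory by any chain of premises.

evacuate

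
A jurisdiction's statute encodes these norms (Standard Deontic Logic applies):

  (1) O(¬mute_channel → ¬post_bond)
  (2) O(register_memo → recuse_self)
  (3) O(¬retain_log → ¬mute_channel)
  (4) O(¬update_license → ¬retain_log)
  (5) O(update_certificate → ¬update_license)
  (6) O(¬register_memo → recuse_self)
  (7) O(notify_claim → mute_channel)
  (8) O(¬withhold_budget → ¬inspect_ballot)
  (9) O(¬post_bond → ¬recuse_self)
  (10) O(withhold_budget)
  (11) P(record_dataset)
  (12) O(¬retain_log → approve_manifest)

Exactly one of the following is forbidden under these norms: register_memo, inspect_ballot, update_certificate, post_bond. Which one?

By case analysis on ¬register_memo: premise 6 gives O(¬register_memo → recuse_self) and premise 2 gives O(register_memo → recuse_self), so O(recuse_self) either way.
Premise 9 is O(¬post_bond → ¬recuse_self); contrapositively O(recuse_self → post_bond). Since O(recuse_self) holds, K gives O(post_bond).
Premise 1 is O(¬mute_channel → ¬post_bond); contrapositively O(post_bond → mute_channel). Since O(post_bond) holds, K gives O(mute_channel).
The contrapositive of premise 3 (O(¬retain_log → ¬mute_channel)) is O(mute_channel → retain_log), and O(mute_channel) is already established, so O(retain_log).
The contrapositive of premise 4 (O(¬update_license → ¬retain_log)) is O(retain_log → update_license), and O(retain_log) is already established, so O(update_license).
Premise 5 is O(update_certificate → ¬update_license); contrapositively O(update_license → ¬update_certificate). Since O(update_license) holds, K gives O(¬update_certificate).
So O(¬update_certificate) holds, i.e. update_certificate is forbidden. None of the other listed options is forbidden under the premises.

update_certificate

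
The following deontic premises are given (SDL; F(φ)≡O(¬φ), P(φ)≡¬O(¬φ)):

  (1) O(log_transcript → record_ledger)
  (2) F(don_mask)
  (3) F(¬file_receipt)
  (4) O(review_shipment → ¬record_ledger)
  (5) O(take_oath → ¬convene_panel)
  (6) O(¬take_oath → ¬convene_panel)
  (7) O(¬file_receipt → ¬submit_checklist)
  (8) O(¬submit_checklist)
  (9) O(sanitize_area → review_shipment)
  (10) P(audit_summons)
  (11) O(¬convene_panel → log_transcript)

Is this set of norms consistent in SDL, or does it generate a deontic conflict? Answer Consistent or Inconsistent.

Consistent

Premise 7 is O(¬file_receipt → ¬submit_checklist); even if O(¬submit_checklist) held, inferring O(¬file_receipt) would be affirming the consequent — invalid.
So O(¬file_receipt) is not derivable, and the apparent clash with O(file_receipt) does not arise.
A world satisfying every obligation exists (e.g. audit_summons=false, convene_panel=false, don_mask=false, file_receipt=true, log_transcript=true, record_ledger=true, review_shipment=false, sanitize_area=false, submit_checklist=false, take_oath=false); no atom is both obligatory and forbidden, so the set is consistent.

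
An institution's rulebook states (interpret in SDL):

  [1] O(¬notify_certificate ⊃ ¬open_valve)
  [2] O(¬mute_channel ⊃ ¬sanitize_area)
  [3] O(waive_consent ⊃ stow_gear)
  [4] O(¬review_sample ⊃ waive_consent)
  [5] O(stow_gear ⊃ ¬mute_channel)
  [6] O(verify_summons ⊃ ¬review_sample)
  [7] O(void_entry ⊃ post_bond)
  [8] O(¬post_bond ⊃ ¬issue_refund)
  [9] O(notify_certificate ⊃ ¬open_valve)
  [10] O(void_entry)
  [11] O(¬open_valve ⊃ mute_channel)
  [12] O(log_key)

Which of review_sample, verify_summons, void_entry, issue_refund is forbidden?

verify_summons

Premises 1 and 9 cover both cases: O(¬notify_certificate ⊃ ¬open_valve) and O(notify_certificate ⊃ ¬open_valve). Since ¬notify_certificate ∨ notify_certificate is a tautology, O(¬open_valve) follows.
With premise 11, O(¬open_valve ⊃ mute_channel), the K-axiom yields O(mute_channel).
Premise 5, O(stow_gear ⊃ ¬mute_channel), contraposes to O(mute_channel ⊃ ¬stow_gear); with O(mute_channel) we get O(¬stow_gear).
Premise 3, O(waive_consent ⊃ stow_gear), contraposes to O(¬stow_gear ⊃ ¬waive_consent); with O(¬stow_gear) we get O(¬waive_consent).
Premise 4 is O(¬review_sample ⊃ waive_consent); contrapositively O(¬waive_consent ⊃ review_sample). Since O(¬waive_consent) holds, K gives O(review_sample).
The contrapositive of premise 6 (O(verify_summons ⊃ ¬review_sample)) is O(review_sample ⊃ ¬verify_summons), and O(review_sample) is already established, so O(¬verify_summons).
So O(¬verify_summons) holds, i.e. verify_summons is forbidden. None of the other listed options is forbidden under the premises.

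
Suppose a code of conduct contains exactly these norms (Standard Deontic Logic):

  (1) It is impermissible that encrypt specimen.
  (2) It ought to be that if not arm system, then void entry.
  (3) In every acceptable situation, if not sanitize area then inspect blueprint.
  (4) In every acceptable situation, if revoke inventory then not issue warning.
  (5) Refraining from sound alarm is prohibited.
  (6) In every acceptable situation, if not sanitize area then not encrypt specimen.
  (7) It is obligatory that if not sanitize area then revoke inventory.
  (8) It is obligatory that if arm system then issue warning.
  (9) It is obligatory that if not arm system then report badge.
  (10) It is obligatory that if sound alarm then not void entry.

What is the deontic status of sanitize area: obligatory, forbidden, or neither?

Premise 5, F(¬sound_alarm), is equivalent to O(sound_alarm).
From O(sound_alarm) and premise 10, O(sound_alarm → ¬void_entry), we obtain O(¬void_entry).
Premise 2 is O(¬arm_system → void_entry); contrapositively O(¬void_entry → arm_system). Since O(¬void_entry) holds, K gives O(arm_system).
Premise 8 is O(arm_system → issue_warning); since O(arm_system), deontic closure gives O(issue_warning).
Premise 4, O(revoke_inventory → ¬issue_warning), contraposes to O(issue_warning → ¬revoke_inventory); with O(issue_warning) we get O(¬revoke_inventory).
The contrapositive of premise 7 (O(¬sanitize_area → revoke_inventory)) is O(¬revoke_inventory → sanitize_area), and O(¬revoke_inventory) is already established, so O(sanitize_area).
Premises 1, 3, 6, 9 do not contribute to this derivation.
Hence sanitize_area is obligatory.

Obligatory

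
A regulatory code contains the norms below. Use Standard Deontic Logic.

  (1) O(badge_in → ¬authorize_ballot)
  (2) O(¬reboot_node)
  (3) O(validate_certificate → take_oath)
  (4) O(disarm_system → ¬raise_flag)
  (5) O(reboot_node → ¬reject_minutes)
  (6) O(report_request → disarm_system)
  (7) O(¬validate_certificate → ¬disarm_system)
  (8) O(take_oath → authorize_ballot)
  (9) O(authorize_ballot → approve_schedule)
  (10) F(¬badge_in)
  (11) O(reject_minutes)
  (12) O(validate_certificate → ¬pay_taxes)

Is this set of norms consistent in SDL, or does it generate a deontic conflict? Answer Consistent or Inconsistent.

Consistent

Premise 5 is O(reboot_node → ¬reject_minutes), but O(reboot_node) is not derivable from the premises, so it does not yield O(¬reject_minutes).
So O(¬reject_minutes) is not derivable, and the apparent clash with O(reject_minutes) does not arise.
A world satisfying every obligation exists (e.g. approve_schedule=false, authorize_ballot=false, badge_in=true, disarm_system=false, pay_taxes=false, raise_flag=false, reboot_node=false, reject_minutes=true, report_request=false, take_oath=false, validate_certificate=false); no atom is both obligatory and forbidden, so the set is consistent.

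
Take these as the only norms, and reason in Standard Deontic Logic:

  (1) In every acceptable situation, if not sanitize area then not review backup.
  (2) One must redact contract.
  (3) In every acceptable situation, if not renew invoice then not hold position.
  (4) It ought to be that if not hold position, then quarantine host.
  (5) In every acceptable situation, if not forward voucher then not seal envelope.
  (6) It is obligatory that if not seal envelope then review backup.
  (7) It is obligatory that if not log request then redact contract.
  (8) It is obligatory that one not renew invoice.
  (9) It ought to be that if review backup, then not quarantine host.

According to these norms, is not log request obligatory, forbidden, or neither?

Premise 7 is O(¬log_request → redact_contract); even if O(redact_contract) held, inferring O(¬log_request) would be affirming the consequent — invalid.
No premise or chain of K-axiom applications forces O(¬log_request), and none forces O(log_request). So ¬log_request is neither obligatory nor forbidden under these norms.

Neither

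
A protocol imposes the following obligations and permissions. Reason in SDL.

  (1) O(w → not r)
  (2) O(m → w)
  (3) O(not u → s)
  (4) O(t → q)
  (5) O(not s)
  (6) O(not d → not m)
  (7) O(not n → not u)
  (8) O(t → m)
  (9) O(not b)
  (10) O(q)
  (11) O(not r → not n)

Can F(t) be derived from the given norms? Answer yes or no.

From premise 5 we have O(not s).
Premise 3, O(not u → s), contraposes to O(not s → u); with O(not s) we get O(u).
The contrapositive of premise 7 (O(not n → not u)) is O(u → n), and O(u) is already established, so O(n).
Premise 11, O(not r → not n), contraposes to O(n → r); with O(n) we get O(r).
Premise 1 is O(w → not r); contrapositively O(r → not w). Since O(r) holds, K gives O(not w).
Premise 2, O(m → w), contraposes to O(not w → not m); with O(not w) we get O(not m).
Premise 8 is O(t → m); contrapositively O(not m → not t). Since O(not m) holds, K gives O(not t).
Premises 4, 6, 9, 10 do not contribute to this derivation.
So O(not t) holds, i.e. F(t). The claim follows.

Yes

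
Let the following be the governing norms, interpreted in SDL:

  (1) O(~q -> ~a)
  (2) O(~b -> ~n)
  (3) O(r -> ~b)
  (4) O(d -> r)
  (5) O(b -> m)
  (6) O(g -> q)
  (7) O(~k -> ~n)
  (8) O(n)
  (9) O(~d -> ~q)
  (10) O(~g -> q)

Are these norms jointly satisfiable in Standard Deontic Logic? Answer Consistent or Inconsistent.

Inconsistent

By case analysis on g: premise 6 gives O(g -> q) and premise 10 gives O(~g -> q), so O(q) either way.
Premise 9, O(~d -> ~q), contraposes to O(q -> d); with O(q) we get O(d).
With premise 4, O(d -> r), the K-axiom yields O(r).
From O(r) and premise 3, O(r -> ~b), we obtain O(~b).
Premise 2 is O(~b -> ~n); since O(~b), deontic closure gives O(~n).
Yet premise 8 states O(n).
We now have both O(~n) and O(n) — n is simultaneously obligatory and forbidden, violating the D-axiom.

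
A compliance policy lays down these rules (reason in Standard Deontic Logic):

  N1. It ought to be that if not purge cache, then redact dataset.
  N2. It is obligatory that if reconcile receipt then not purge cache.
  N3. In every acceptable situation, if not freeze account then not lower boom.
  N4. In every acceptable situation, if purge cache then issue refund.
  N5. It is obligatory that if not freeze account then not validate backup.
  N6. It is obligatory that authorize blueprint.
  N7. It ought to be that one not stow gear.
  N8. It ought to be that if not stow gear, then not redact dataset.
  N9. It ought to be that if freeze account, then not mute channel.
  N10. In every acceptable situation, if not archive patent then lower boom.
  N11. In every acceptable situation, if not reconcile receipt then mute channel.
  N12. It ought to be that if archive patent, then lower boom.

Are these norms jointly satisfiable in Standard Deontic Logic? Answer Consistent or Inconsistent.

Inconsistent

By case analysis on ¬archive_patent: premise 10 gives O(¬archive_patent → lower_boom) and premise 12 gives O(archive_patent → lower_boom), so O(lower_boom) either way.
The contrapositive of premise 3 (O(¬freeze_account → ¬lower_boom)) is O(lower_boom → freeze_account), and O(lower_boom) is already established, so O(freeze_account).
From O(freeze_account) and premise 9, O(freeze_account → ¬mute_channel), we obtain O(¬mute_channel).
Premise 11, O(¬reconcile_receipt → mute_channel), contraposes to O(¬mute_channel → reconcile_receipt); with O(¬mute_channel) we get O(reconcile_receipt).
From O(reconcile_receipt) and premise 2, O(reconcile_receipt → ¬purge_cache), we obtain O(¬purge_cache).
Applying K to premise 1 (O(¬purge_cache → redact_dataset)) and O(¬purge_cache) yields O(redact_dataset).
The contrapositive of premise 8 (O(¬stow_gear → ¬redact_dataset)) is O(redact_dataset → stow_gear), and O(redact_dataset) is already established, so O(stow_gear).
Yet premise 7 states O(¬stow_gear).
We now have both O(stow_gear) and O(¬stow_gear) — stow_gear is simultaneously obligatory and forbidden, violating the D-axiom.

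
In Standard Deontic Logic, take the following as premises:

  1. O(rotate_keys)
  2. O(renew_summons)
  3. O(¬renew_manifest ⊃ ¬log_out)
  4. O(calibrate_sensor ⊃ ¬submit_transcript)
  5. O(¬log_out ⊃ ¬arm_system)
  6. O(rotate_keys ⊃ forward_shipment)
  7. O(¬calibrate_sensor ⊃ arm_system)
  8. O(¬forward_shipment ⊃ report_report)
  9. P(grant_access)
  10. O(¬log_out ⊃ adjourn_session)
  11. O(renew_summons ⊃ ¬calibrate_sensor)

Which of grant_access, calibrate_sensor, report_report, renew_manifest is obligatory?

Premise 2 states O(renew_summons) outright.
With premise 11, O(renew_summons ⊃ ¬calibrate_sensor), the K-axiom yields O(¬calibrate_sensor).
Applying K to premise 7 (O(¬calibrate_sensor ⊃ arm_system)) and O(¬calibrate_sensor) yields O(arm_system).
The contrapositive of premise 5 (O(¬log_out ⊃ ¬arm_system)) is O(arm_system ⊃ log_out), and O(arm_system) is already established, so O(log_out).
Premise 3 is O(¬renew_manifest ⊃ ¬log_out); contrapositively O(log_out ⊃ renew_manifest). Since O(log_out) holds, K gives O(renew_manifest).
So O(renew_manifest) holds — renew_manifest is obligatory. None of the other listed options is made obligatory by any chain of premises.

renew_manifest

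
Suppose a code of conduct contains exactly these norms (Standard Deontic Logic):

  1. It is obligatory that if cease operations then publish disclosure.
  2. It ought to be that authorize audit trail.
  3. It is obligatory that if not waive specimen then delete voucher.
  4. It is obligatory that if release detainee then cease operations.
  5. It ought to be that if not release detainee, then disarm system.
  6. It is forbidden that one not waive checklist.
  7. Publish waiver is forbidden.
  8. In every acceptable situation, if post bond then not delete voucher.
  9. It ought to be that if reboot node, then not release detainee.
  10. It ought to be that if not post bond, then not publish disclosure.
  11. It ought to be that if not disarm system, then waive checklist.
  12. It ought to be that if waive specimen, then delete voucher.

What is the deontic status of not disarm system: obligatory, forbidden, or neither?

By case analysis on waive_specimen: premise 12 gives O(waive_specimen → delete_voucher) and premise 3 gives O(¬waive_specimen → delete_voucher), so O(delete_voucher) either way.
Premise 8 is O(post_bond → ¬delete_voucher); contrapositively O(delete_voucher → ¬post_bond). Since O(delete_voucher) holds, K gives O(¬post_bond).
Premise 10 is O(¬post_bond → ¬publish_disclosure); since O(¬post_bond), deontic closure gives O(¬publish_disclosure).
The contrapositive of premise 1 (O(cease_operations → publish_disclosure)) is O(¬publish_disclosure → ¬cease_operations), and O(¬publish_disclosure) is already established, so O(¬cease_operations).
Premise 4 is O(release_detainee → cease_operations); contrapositively O(¬cease_operations → ¬release_detainee). Since O(¬cease_operations) holds, K gives O(¬release_detainee).
With premise 5, O(¬release_detainee → disarm_system), the K-axiom yields O(disarm_system).
Premises 2, 6, 7, 9, 11 do not contribute to this derivation.
Thus O(disarm_system), which is F(¬disarm_system): ¬disarm_system is forbidden.

Forbidden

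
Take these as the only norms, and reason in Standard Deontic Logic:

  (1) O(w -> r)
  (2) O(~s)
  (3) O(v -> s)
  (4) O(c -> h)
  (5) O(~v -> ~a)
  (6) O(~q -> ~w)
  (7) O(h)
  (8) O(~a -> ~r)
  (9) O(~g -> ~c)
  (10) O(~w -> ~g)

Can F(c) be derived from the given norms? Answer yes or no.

Yes

From premise 2 we have O(~s).
Premise 3 is O(v -> s); contrapositively O(~s -> ~v). Since O(~s) holds, K gives O(~v).
From O(~v) and premise 5, O(~v -> ~a), we obtain O(~a).
Applying K to premise 8 (O(~a -> ~r)) and O(~a) yields O(~r).
Premise 1, O(w -> r), contraposes to O(~r -> ~w); with O(~r) we get O(~w).
With premise 10, O(~w -> ~g), the K-axiom yields O(~g).
With premise 9, O(~g -> ~c), the K-axiom yields O(~c).
Premises 4, 6, 7 do not contribute to this derivation.
So O(~c) holds, i.e. F(c). The claim follows.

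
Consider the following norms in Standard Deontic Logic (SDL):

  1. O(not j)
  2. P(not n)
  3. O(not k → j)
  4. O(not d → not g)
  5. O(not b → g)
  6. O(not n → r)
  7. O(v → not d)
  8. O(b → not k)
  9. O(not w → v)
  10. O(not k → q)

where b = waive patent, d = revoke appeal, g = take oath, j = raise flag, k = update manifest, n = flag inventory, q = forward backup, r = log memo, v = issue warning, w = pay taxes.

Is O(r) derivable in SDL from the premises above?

Premise 6 is O(not n → r), but O(not n) is not derivable from the premises (the permission P(not n) asserts only not O(n), not O(not n)), so it does not yield O(r).
No other premise forces O(r). An ideal world satisfying every premise can still have r false, so O(r) is not derivable.

No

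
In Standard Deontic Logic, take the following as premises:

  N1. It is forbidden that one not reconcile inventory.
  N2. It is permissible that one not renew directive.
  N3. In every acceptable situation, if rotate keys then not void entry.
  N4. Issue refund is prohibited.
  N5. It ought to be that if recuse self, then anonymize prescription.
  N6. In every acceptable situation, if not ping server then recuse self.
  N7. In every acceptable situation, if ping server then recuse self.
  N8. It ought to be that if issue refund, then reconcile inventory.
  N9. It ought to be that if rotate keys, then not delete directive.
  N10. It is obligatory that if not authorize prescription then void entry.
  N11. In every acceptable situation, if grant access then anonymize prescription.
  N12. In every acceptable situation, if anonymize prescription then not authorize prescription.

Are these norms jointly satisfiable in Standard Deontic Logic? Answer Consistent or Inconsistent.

Consistent

Premise 8 is O(issue_refund → reconcile_inventory); even if O(reconcile_inventory) held, inferring O(issue_refund) would be affirming the consequent — invalid.
So O(issue_refund) is not derivable, and the apparent clash with O(¬issue_refund) does not arise.
A world satisfying every obligation exists (e.g. anonymize_prescription=true, authorize_prescription=false, delete_directive=false, grant_access=false, issue_refund=false, ping_server=false, reconcile_inventory=true, recuse_self=true, renew_directive=false, rotate_keys=false, void_entry=true); no atom is both obligatory and forbidden, so the set is consistent.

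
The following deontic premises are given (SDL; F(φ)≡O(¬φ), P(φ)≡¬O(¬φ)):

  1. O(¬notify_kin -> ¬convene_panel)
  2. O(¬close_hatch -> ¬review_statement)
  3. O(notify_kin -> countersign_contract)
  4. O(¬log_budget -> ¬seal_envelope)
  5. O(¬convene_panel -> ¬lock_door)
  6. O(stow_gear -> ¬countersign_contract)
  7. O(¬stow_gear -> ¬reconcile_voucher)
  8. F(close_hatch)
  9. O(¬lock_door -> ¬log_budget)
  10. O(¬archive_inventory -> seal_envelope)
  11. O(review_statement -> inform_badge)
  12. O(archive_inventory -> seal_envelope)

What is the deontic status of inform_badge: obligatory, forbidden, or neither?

Premise 11 is O(review_statement -> inform_badge), but O(review_statement) is not derivable from the premises, so it does not yield O(inform_badge).
No premise or chain of K-axiom applications forces O(inform_badge), and none forces O(¬inform_badge). So inform_badge is neither obligatory nor forbidden under these norms.

Neither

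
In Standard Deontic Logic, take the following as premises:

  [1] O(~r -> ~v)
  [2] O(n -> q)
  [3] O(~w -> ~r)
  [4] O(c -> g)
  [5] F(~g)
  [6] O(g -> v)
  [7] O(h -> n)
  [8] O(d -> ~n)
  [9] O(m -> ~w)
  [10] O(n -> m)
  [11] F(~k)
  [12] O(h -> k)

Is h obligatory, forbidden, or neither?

Forbidden

Premise 5 is F(~g), i.e. O(g).
With premise 6, O(g -> v), the K-axiom yields O(v).
Premise 1, O(~r -> ~v), contraposes to O(v -> r); with O(v) we get O(r).
The contrapositive of premise 3 (O(~w -> ~r)) is O(r -> w), and O(r) is already established, so O(w).
The contrapositive of premise 9 (O(m -> ~w)) is O(w -> ~m), and O(w) is already established, so O(~m).
Premise 10 is O(n -> m); contrapositively O(~m -> ~n). Since O(~m) holds, K gives O(~n).
The contrapositive of premise 7 (O(h -> n)) is O(~n -> ~h), and O(~n) is already established, so O(~h).
Premises 2, 4, 8, 11, 12 do not contribute to this derivation.
Thus O(~h), which is F(h): h is forbidden.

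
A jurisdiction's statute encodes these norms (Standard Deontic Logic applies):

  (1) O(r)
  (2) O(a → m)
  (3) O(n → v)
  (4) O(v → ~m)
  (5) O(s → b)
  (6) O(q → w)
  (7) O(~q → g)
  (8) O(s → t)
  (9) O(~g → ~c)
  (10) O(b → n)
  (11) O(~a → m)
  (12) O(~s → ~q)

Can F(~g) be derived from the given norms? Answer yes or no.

Yes

By case analysis on a: premise 2 gives O(a → m) and premise 11 gives O(~a → m), so O(m) either way.
The contrapositive of premise 4 (O(v → ~m)) is O(m → ~v), and O(m) is already established, so O(~v).
Premise 3 is O(n → v); contrapositively O(~v → ~n). Since O(~v) holds, K gives O(~n).
The contrapositive of premise 10 (O(b → n)) is O(~n → ~b), and O(~n) is already established, so O(~b).
Premise 5 is O(s → b); contrapositively O(~b → ~s). Since O(~b) holds, K gives O(~s).
Premise 12 is O(~s → ~q); since O(~s), deontic closure gives O(~q).
Premise 7 is O(~q → g); since O(~q), deontic closure gives O(g).
Premises 1, 6, 8, 9 do not contribute to this derivation.
So O(g) holds, i.e. F(~g). The claim follows.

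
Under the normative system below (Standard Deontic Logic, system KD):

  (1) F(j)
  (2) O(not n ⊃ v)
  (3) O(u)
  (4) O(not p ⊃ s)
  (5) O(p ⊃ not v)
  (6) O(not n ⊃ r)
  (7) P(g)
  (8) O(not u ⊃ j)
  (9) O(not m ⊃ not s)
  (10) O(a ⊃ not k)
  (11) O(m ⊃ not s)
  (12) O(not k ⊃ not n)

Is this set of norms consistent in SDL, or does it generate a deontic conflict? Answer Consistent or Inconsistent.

Consistent

Premise 8 is O(not u ⊃ j), but O(not u) is not derivable from the premises, so it does not yield O(j).
So O(j) is not derivable, and the apparent clash with O(not j) does not arise.
A world satisfying every obligation exists (e.g. a=false, g=false, j=false, k=true, m=false, n=true, p=true, r=false, s=false, u=true, v=false); no atom is both obligatory and forbidden, so the set is consistent.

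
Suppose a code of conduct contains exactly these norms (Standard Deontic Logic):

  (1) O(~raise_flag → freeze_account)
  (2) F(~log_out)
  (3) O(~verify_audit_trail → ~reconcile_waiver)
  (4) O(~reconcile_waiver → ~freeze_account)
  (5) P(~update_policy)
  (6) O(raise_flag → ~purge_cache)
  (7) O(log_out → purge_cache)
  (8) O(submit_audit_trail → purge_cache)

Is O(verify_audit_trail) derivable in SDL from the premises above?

F(~log_out) at premise 2 means O(log_out).
Applying K to premise 7 (O(log_out → purge_cache)) and O(log_out) yields O(purge_cache).
The contrapositive of premise 6 (O(raise_flag → ~purge_cache)) is O(purge_cache → ~raise_flag), and O(purge_cache) is already established, so O(~raise_flag).
Applying K to premise 1 (O(~raise_flag → freeze_account)) and O(~raise_flag) yields O(freeze_account).
Premise 4 is O(~reconcile_waiver → ~freeze_account); contrapositively O(freeze_account → reconcile_waiver). Since O(freeze_account) holds, K gives O(reconcile_waiver).
Premise 3 is O(~verify_audit_trail → ~reconcile_waiver); contrapositively O(reconcile_waiver → verify_audit_trail). Since O(reconcile_waiver) holds, K gives O(verify_audit_trail).
Premises 5, 8 do not contribute to this derivation.
So O(verify_audit_trail) follows.

Yes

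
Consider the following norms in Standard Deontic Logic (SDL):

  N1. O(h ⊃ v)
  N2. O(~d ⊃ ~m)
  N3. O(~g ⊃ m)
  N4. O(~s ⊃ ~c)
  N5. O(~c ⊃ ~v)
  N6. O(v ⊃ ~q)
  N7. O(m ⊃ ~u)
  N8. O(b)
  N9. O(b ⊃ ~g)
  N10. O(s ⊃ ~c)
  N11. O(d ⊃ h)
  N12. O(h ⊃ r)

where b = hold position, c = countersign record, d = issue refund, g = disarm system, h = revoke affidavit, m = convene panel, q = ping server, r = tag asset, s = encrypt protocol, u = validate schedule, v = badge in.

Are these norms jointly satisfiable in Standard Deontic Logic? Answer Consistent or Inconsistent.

Inconsistent

Premises 4 and 10 cover both cases: O(~s ⊃ ~c) and O(s ⊃ ~c). Since ~s ∨ s is a tautology, O(~c) follows.
Premise 5 is O(~c ⊃ ~v); since O(~c), deontic closure gives O(~v).
Premise 1, O(h ⊃ v), contraposes to O(~v ⊃ ~h); with O(~v) we get O(~h).
Premise 11 is O(d ⊃ h); contrapositively O(~h ⊃ ~d). Since O(~h) holds, K gives O(~d).
Premise 2 is O(~d ⊃ ~m); since O(~d), deontic closure gives O(~m).
Premise 3, O(~g ⊃ m), contraposes to O(~m ⊃ g); with O(~m) we get O(g).
Premise 9 is O(b ⊃ ~g); contrapositively O(g ⊃ ~b). Since O(g) holds, K gives O(~b).
But premise 8 directly asserts O(b).
We now have both O(~b) and O(b) — b is simultaneously obligatory and forbidden, violating the D-axiom.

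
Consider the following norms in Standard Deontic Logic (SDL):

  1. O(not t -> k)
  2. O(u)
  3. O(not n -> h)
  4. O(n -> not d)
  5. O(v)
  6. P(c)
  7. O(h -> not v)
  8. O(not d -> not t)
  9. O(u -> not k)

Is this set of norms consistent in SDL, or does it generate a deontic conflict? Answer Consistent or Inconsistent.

From premise 2 we have O(u).
Premise 9 is O(u -> not k); since O(u), deontic closure gives O(not k).
The contrapositive of premise 1 (O(not t -> k)) is O(not k -> t), and O(not k) is already established, so O(t).
Premise 8, O(not d -> not t), contraposes to O(t -> d); with O(t) we get O(d).
The contrapositive of premise 4 (O(n -> not d)) is O(d -> not n), and O(d) is already established, so O(not n).
From O(not n) and premise 3, O(not n -> h), we obtain O(h).
With premise 7, O(h -> not v), the K-axiom yields O(not v).
However, premise 5 gives O(v).
We now have both O(not v) and O(v) — v is simultaneously obligatory and forbidden, violating the D-axiom.

Inconsistent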